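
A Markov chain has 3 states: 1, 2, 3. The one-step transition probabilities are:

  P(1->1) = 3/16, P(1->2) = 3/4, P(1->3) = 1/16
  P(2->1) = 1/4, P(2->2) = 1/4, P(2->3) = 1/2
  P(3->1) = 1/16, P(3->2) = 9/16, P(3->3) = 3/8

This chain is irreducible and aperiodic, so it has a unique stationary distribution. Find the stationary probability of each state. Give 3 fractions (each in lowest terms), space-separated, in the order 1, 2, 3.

Answer: 16/95 43/95 36/95

Derivation:
The stationary distribution satisfies pi = pi * P, i.e.:
  pi_1 = 3/16*pi_1 + 1/4*pi_2 + 1/16*pi_3
  pi_2 = 3/4*pi_1 + 1/4*pi_2 + 9/16*pi_3
  pi_3 = 1/16*pi_1 + 1/2*pi_2 + 3/8*pi_3
with normalization: pi_1 + pi_2 + pi_3 = 1.

Using the first 2 balance equations plus normalization, the linear system A*pi = b is:
  [-13/16, 1/4, 1/16] . pi = 0
  [3/4, -3/4, 9/16] . pi = 0
  [1, 1, 1] . pi = 1

Solving yields:
  pi_1 = 16/95
  pi_2 = 43/95
  pi_3 = 36/95

Verification (pi * P):
  16/95*3/16 + 43/95*1/4 + 36/95*1/16 = 16/95 = pi_1  (ok)
  16/95*3/4 + 43/95*1/4 + 36/95*9/16 = 43/95 = pi_2  (ok)
  16/95*1/16 + 43/95*1/2 + 36/95*3/8 = 36/95 = pi_3  (ok)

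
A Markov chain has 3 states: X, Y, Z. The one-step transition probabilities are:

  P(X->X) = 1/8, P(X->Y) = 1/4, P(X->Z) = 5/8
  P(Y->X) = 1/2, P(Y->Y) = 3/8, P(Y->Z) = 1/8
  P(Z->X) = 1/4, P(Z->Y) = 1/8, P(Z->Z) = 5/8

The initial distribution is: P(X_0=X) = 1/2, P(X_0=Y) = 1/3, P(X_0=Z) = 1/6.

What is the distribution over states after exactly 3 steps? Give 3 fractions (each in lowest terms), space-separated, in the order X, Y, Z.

Answer: 833/3072 667/3072 131/256

Derivation:
Propagating the distribution step by step (d_{t+1} = d_t * P):
d_0 = (X=1/2, Y=1/3, Z=1/6)
  d_1[X] = 1/2*1/8 + 1/3*1/2 + 1/6*1/4 = 13/48
  d_1[Y] = 1/2*1/4 + 1/3*3/8 + 1/6*1/8 = 13/48
  d_1[Z] = 1/2*5/8 + 1/3*1/8 + 1/6*5/8 = 11/24
d_1 = (X=13/48, Y=13/48, Z=11/24)
  d_2[X] = 13/48*1/8 + 13/48*1/2 + 11/24*1/4 = 109/384
  d_2[Y] = 13/48*1/4 + 13/48*3/8 + 11/24*1/8 = 29/128
  d_2[Z] = 13/48*5/8 + 13/48*1/8 + 11/24*5/8 = 47/96
d_2 = (X=109/384, Y=29/128, Z=47/96)
  d_3[X] = 109/384*1/8 + 29/128*1/2 + 47/96*1/4 = 833/3072
  d_3[Y] = 109/384*1/4 + 29/128*3/8 + 47/96*1/8 = 667/3072
  d_3[Z] = 109/384*5/8 + 29/128*1/8 + 47/96*5/8 = 131/256
d_3 = (X=833/3072, Y=667/3072, Z=131/256)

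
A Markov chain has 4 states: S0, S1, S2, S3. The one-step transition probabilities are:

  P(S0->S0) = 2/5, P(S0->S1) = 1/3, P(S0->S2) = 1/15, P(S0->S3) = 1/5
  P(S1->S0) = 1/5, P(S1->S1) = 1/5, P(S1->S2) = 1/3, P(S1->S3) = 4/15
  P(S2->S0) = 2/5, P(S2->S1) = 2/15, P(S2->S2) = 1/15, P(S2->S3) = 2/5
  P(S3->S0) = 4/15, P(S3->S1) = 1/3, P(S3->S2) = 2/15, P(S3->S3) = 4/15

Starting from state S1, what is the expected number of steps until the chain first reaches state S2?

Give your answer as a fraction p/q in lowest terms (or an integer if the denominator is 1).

Answer: 2715/574

Derivation:
Let h_i = expected steps to first reach S2 from state i.
Boundary: h_S2 = 0.
First-step equations for the other states:
  h_S0 = 1 + 2/5*h_S0 + 1/3*h_S1 + 1/15*h_S2 + 1/5*h_S3
  h_S1 = 1 + 1/5*h_S0 + 1/5*h_S1 + 1/3*h_S2 + 4/15*h_S3
  h_S3 = 1 + 4/15*h_S0 + 1/3*h_S1 + 2/15*h_S2 + 4/15*h_S3

Substituting h_S2 = 0 and rearranging gives the linear system (I - Q) h = 1:
  [3/5, -1/3, -1/5] . (h_S0, h_S1, h_S3) = 1
  [-1/5, 4/5, -4/15] . (h_S0, h_S1, h_S3) = 1
  [-4/15, -1/3, 11/15] . (h_S0, h_S1, h_S3) = 1

Solving yields:
  h_S0 = 255/41
  h_S1 = 2715/574
  h_S3 = 3315/574

Starting state is S1, so the expected hitting time is h_S1 = 2715/574.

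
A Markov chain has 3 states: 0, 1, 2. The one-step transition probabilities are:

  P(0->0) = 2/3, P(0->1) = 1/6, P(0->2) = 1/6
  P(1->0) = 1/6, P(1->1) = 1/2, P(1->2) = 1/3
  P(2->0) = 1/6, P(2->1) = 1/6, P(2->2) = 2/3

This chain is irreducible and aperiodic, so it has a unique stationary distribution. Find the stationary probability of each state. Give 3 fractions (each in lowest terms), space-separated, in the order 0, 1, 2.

The stationary distribution satisfies pi = pi * P, i.e.:
  pi_0 = 2/3*pi_0 + 1/6*pi_1 + 1/6*pi_2
  pi_1 = 1/6*pi_0 + 1/2*pi_1 + 1/6*pi_2
  pi_2 = 1/6*pi_0 + 1/3*pi_1 + 2/3*pi_2
with normalization: pi_0 + pi_1 + pi_2 = 1.

Using the first 2 balance equations plus normalization, the linear system A*pi = b is:
  [-1/3, 1/6, 1/6] . pi = 0
  [1/6, -1/2, 1/6] . pi = 0
  [1, 1, 1] . pi = 1

Solving yields:
  pi_0 = 1/3
  pi_1 = 1/4
  pi_2 = 5/12

Verification (pi * P):
  1/3*2/3 + 1/4*1/6 + 5/12*1/6 = 1/3 = pi_0  (ok)
  1/3*1/6 + 1/4*1/2 + 5/12*1/6 = 1/4 = pi_1  (ok)
  1/3*1/6 + 1/4*1/3 + 5/12*2/3 = 5/12 = pi_2  (ok)

Answer: 1/3 1/4 5/12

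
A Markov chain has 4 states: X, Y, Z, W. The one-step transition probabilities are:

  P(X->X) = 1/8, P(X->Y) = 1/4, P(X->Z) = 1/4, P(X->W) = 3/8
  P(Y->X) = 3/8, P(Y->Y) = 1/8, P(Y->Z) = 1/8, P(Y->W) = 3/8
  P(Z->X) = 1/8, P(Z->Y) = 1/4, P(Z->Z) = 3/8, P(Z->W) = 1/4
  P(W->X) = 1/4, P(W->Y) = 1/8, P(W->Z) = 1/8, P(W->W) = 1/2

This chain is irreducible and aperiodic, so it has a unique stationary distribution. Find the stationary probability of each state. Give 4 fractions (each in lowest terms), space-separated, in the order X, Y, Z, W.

The stationary distribution satisfies pi = pi * P, i.e.:
  pi_X = 1/8*pi_X + 3/8*pi_Y + 1/8*pi_Z + 1/4*pi_W
  pi_Y = 1/4*pi_X + 1/8*pi_Y + 1/4*pi_Z + 1/8*pi_W
  pi_Z = 1/4*pi_X + 1/8*pi_Y + 3/8*pi_Z + 1/8*pi_W
  pi_W = 3/8*pi_X + 3/8*pi_Y + 1/4*pi_Z + 1/2*pi_W
with normalization: pi_X + pi_Y + pi_Z + pi_W = 1.

Using the first 3 balance equations plus normalization, the linear system A*pi = b is:
  [-7/8, 3/8, 1/8, 1/4] . pi = 0
  [1/4, -7/8, 1/4, 1/8] . pi = 0
  [1/4, 1/8, -5/8, 1/8] . pi = 0
  [1, 1, 1, 1] . pi = 1

Solving yields:
  pi_X = 95/433
  pi_Y = 77/433
  pi_Z = 88/433
  pi_W = 173/433

Verification (pi * P):
  95/433*1/8 + 77/433*3/8 + 88/433*1/8 + 173/433*1/4 = 95/433 = pi_X  (ok)
  95/433*1/4 + 77/433*1/8 + 88/433*1/4 + 173/433*1/8 = 77/433 = pi_Y  (ok)
  95/433*1/4 + 77/433*1/8 + 88/433*3/8 + 173/433*1/8 = 88/433 = pi_Z  (ok)
  95/433*3/8 + 77/433*3/8 + 88/433*1/4 + 173/433*1/2 = 173/433 = pi_W  (ok)

Answer: 95/433 77/433 88/433 173/433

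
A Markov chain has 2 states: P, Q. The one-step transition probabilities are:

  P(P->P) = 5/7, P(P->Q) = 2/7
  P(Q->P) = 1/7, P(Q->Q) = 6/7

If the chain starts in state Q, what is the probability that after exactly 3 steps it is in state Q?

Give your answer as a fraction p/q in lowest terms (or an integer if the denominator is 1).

Computing P^3 by repeated multiplication:
P^1 =
  P: [5/7, 2/7]
  Q: [1/7, 6/7]
P^2 =
  P: [27/49, 22/49]
  Q: [11/49, 38/49]
P^3 =
  P: [157/343, 186/343]
  Q: [93/343, 250/343]

(P^3)[Q -> Q] = 250/343

Answer: 250/343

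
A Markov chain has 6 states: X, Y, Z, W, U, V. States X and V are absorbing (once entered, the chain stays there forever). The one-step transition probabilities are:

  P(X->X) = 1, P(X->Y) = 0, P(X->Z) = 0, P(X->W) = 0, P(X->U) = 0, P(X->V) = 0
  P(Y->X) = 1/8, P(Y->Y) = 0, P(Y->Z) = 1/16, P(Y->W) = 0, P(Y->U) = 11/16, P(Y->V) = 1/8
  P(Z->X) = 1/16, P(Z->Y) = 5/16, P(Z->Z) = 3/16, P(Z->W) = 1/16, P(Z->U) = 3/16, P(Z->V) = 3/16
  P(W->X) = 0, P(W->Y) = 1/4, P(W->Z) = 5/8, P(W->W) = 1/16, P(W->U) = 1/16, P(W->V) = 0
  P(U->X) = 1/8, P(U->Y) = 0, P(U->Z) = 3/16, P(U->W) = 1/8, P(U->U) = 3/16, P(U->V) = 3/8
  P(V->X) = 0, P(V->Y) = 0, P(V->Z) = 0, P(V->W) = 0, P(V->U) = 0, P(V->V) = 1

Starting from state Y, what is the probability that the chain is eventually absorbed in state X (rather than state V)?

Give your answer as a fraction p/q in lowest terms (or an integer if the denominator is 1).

Let a_i = P(absorbed in X | start in state i).
Boundary conditions: a_X = 1, a_V = 0.
For each transient state i, a_i = sum_j P(i->j) * a_j:
  a_Y = 1/8*a_X + 0*a_Y + 1/16*a_Z + 0*a_W + 11/16*a_U + 1/8*a_V
  a_Z = 1/16*a_X + 5/16*a_Y + 3/16*a_Z + 1/16*a_W + 3/16*a_U + 3/16*a_V
  a_W = 0*a_X + 1/4*a_Y + 5/8*a_Z + 1/16*a_W + 1/16*a_U + 0*a_V
  a_U = 1/8*a_X + 0*a_Y + 3/16*a_Z + 1/8*a_W + 3/16*a_U + 3/8*a_V

Substituting a_X = 1 and a_V = 0, rearrange to (I - Q) a = r where r[i] = P(i -> X):
  [1, -1/16, 0, -11/16] . (a_Y, a_Z, a_W, a_U) = 1/8
  [-5/16, 13/16, -1/16, -3/16] . (a_Y, a_Z, a_W, a_U) = 1/16
  [-1/4, -5/8, 15/16, -1/16] . (a_Y, a_Z, a_W, a_U) = 0
  [0, -3/16, -1/8, 13/16] . (a_Y, a_Z, a_W, a_U) = 1/8

Solving yields:
  a_Y = 786/2417
  a_Z = 691/2417
  a_W = 713/2417
  a_U = 641/2417

Starting state is Y, so the absorption probability is a_Y = 786/2417.

Answer: 786/2417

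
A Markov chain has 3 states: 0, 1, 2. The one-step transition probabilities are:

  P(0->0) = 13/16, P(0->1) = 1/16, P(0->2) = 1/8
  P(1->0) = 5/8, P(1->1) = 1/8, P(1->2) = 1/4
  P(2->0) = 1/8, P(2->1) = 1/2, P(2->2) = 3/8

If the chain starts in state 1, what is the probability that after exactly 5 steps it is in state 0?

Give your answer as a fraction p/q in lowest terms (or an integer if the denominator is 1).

Answer: 340069/524288

Derivation:
Computing P^5 by repeated multiplication:
P^1 =
  0: [13/16, 1/16, 1/8]
  1: [5/8, 1/8, 1/4]
  2: [1/8, 1/2, 3/8]
P^2 =
  0: [183/256, 31/256, 21/128]
  1: [79/128, 23/128, 13/64]
  2: [59/128, 33/128, 9/32]
P^3 =
  0: [2773/4096, 581/4096, 371/2048]
  1: [1309/2048, 333/2048, 203/1024]
  2: [1169/2048, 413/2048, 233/1024]
P^4 =
  0: [43343/65536, 9871/65536, 6161/32768]
  1: [21159/32768, 5223/32768, 3193/16384]
  2: [20259/32768, 5723/32768, 3393/16384]
P^5 =
  0: [686813/1048576, 161661/1048576, 100051/524288]
  1: [340069/524288, 82693/524288, 50763/262144]
  2: [334169/524288, 85993/524288, 52063/262144]

(P^5)[1 -> 0] = 340069/524288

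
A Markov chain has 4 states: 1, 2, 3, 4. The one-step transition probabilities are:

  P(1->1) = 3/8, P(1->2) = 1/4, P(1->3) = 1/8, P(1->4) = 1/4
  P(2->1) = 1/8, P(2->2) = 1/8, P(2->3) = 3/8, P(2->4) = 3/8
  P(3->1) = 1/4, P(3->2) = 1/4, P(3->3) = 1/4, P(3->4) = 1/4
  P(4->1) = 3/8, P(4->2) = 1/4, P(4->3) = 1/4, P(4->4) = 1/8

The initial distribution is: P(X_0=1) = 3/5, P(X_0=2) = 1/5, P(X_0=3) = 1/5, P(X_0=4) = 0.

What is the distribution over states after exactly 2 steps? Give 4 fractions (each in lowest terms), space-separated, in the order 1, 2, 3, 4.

Propagating the distribution step by step (d_{t+1} = d_t * P):
d_0 = (1=3/5, 2=1/5, 3=1/5, 4=0)
  d_1[1] = 3/5*3/8 + 1/5*1/8 + 1/5*1/4 + 0*3/8 = 3/10
  d_1[2] = 3/5*1/4 + 1/5*1/8 + 1/5*1/4 + 0*1/4 = 9/40
  d_1[3] = 3/5*1/8 + 1/5*3/8 + 1/5*1/4 + 0*1/4 = 1/5
  d_1[4] = 3/5*1/4 + 1/5*3/8 + 1/5*1/4 + 0*1/8 = 11/40
d_1 = (1=3/10, 2=9/40, 3=1/5, 4=11/40)
  d_2[1] = 3/10*3/8 + 9/40*1/8 + 1/5*1/4 + 11/40*3/8 = 47/160
  d_2[2] = 3/10*1/4 + 9/40*1/8 + 1/5*1/4 + 11/40*1/4 = 71/320
  d_2[3] = 3/10*1/8 + 9/40*3/8 + 1/5*1/4 + 11/40*1/4 = 77/320
  d_2[4] = 3/10*1/4 + 9/40*3/8 + 1/5*1/4 + 11/40*1/8 = 39/160
d_2 = (1=47/160, 2=71/320, 3=77/320, 4=39/160)

Answer: 47/160 71/320 77/320 39/160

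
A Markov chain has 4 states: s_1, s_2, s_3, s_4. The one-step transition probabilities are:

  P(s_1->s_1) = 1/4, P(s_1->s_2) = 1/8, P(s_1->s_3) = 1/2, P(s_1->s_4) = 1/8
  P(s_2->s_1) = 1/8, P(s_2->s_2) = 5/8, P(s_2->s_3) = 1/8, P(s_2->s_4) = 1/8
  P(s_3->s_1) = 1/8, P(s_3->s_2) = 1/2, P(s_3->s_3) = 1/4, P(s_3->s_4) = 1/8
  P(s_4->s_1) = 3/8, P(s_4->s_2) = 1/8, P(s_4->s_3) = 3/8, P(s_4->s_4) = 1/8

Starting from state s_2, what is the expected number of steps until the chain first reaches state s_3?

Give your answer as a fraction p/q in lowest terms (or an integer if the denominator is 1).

Answer: 112/25

Derivation:
Let h_i = expected steps to first reach s_3 from state i.
Boundary: h_s_3 = 0.
First-step equations for the other states:
  h_s_1 = 1 + 1/4*h_s_1 + 1/8*h_s_2 + 1/2*h_s_3 + 1/8*h_s_4
  h_s_2 = 1 + 1/8*h_s_1 + 5/8*h_s_2 + 1/8*h_s_3 + 1/8*h_s_4
  h_s_4 = 1 + 3/8*h_s_1 + 1/8*h_s_2 + 3/8*h_s_3 + 1/8*h_s_4

Substituting h_s_3 = 0 and rearranging gives the linear system (I - Q) h = 1:
  [3/4, -1/8, -1/8] . (h_s_1, h_s_2, h_s_4) = 1
  [-1/8, 3/8, -1/8] . (h_s_1, h_s_2, h_s_4) = 1
  [-3/8, -1/8, 7/8] . (h_s_1, h_s_2, h_s_4) = 1

Solving yields:
  h_s_1 = 64/25
  h_s_2 = 112/25
  h_s_4 = 72/25

Starting state is s_2, so the expected hitting time is h_s_2 = 112/25.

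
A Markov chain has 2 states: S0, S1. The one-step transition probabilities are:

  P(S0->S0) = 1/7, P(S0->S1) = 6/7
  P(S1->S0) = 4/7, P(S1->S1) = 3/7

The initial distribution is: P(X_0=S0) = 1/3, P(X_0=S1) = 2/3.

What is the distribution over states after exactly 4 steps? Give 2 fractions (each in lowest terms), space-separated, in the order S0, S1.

Answer: 955/2401 1446/2401

Derivation:
Propagating the distribution step by step (d_{t+1} = d_t * P):
d_0 = (S0=1/3, S1=2/3)
  d_1[S0] = 1/3*1/7 + 2/3*4/7 = 3/7
  d_1[S1] = 1/3*6/7 + 2/3*3/7 = 4/7
d_1 = (S0=3/7, S1=4/7)
  d_2[S0] = 3/7*1/7 + 4/7*4/7 = 19/49
  d_2[S1] = 3/7*6/7 + 4/7*3/7 = 30/49
d_2 = (S0=19/49, S1=30/49)
  d_3[S0] = 19/49*1/7 + 30/49*4/7 = 139/343
  d_3[S1] = 19/49*6/7 + 30/49*3/7 = 204/343
d_3 = (S0=139/343, S1=204/343)
  d_4[S0] = 139/343*1/7 + 204/343*4/7 = 955/2401
  d_4[S1] = 139/343*6/7 + 204/343*3/7 = 1446/2401
d_4 = (S0=955/2401, S1=1446/2401)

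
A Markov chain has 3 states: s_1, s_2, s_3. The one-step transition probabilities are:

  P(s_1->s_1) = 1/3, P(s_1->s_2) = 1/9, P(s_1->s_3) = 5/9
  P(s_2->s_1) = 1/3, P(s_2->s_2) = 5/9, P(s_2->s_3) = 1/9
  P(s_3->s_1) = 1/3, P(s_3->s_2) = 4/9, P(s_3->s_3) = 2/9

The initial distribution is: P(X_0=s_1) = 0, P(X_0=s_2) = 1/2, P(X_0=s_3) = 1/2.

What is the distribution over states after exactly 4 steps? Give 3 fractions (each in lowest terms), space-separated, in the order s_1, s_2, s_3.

Answer: 1/3 547/1458 425/1458

Derivation:
Propagating the distribution step by step (d_{t+1} = d_t * P):
d_0 = (s_1=0, s_2=1/2, s_3=1/2)
  d_1[s_1] = 0*1/3 + 1/2*1/3 + 1/2*1/3 = 1/3
  d_1[s_2] = 0*1/9 + 1/2*5/9 + 1/2*4/9 = 1/2
  d_1[s_3] = 0*5/9 + 1/2*1/9 + 1/2*2/9 = 1/6
d_1 = (s_1=1/3, s_2=1/2, s_3=1/6)
  d_2[s_1] = 1/3*1/3 + 1/2*1/3 + 1/6*1/3 = 1/3
  d_2[s_2] = 1/3*1/9 + 1/2*5/9 + 1/6*4/9 = 7/18
  d_2[s_3] = 1/3*5/9 + 1/2*1/9 + 1/6*2/9 = 5/18
d_2 = (s_1=1/3, s_2=7/18, s_3=5/18)
  d_3[s_1] = 1/3*1/3 + 7/18*1/3 + 5/18*1/3 = 1/3
  d_3[s_2] = 1/3*1/9 + 7/18*5/9 + 5/18*4/9 = 61/162
  d_3[s_3] = 1/3*5/9 + 7/18*1/9 + 5/18*2/9 = 47/162
d_3 = (s_1=1/3, s_2=61/162, s_3=47/162)
  d_4[s_1] = 1/3*1/3 + 61/162*1/3 + 47/162*1/3 = 1/3
  d_4[s_2] = 1/3*1/9 + 61/162*5/9 + 47/162*4/9 = 547/1458
  d_4[s_3] = 1/3*5/9 + 61/162*1/9 + 47/162*2/9 = 425/1458
d_4 = (s_1=1/3, s_2=547/1458, s_3=425/1458)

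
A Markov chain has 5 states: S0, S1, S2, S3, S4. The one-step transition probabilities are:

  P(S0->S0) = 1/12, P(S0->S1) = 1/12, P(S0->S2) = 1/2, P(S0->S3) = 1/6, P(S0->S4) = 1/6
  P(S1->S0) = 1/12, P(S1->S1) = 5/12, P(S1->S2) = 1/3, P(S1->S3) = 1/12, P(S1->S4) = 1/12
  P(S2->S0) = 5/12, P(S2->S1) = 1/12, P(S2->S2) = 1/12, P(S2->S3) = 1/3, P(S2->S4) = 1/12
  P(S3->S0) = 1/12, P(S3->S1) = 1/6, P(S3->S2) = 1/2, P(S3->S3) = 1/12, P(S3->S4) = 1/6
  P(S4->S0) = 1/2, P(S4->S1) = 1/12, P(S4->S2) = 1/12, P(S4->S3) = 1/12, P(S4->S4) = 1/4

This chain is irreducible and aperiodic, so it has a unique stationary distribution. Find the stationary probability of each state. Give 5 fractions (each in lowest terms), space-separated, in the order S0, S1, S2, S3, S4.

The stationary distribution satisfies pi = pi * P, i.e.:
  pi_S0 = 1/12*pi_S0 + 1/12*pi_S1 + 5/12*pi_S2 + 1/12*pi_S3 + 1/2*pi_S4
  pi_S1 = 1/12*pi_S0 + 5/12*pi_S1 + 1/12*pi_S2 + 1/6*pi_S3 + 1/12*pi_S4
  pi_S2 = 1/2*pi_S0 + 1/3*pi_S1 + 1/12*pi_S2 + 1/2*pi_S3 + 1/12*pi_S4
  pi_S3 = 1/6*pi_S0 + 1/12*pi_S1 + 1/3*pi_S2 + 1/12*pi_S3 + 1/12*pi_S4
  pi_S4 = 1/6*pi_S0 + 1/12*pi_S1 + 1/12*pi_S2 + 1/6*pi_S3 + 1/4*pi_S4
with normalization: pi_S0 + pi_S1 + pi_S2 + pi_S3 + pi_S4 = 1.

Using the first 4 balance equations plus normalization, the linear system A*pi = b is:
  [-11/12, 1/12, 5/12, 1/12, 1/2] . pi = 0
  [1/12, -7/12, 1/12, 1/6, 1/12] . pi = 0
  [1/2, 1/3, -11/12, 1/2, 1/12] . pi = 0
  [1/6, 1/12, 1/3, -11/12, 1/12] . pi = 0
  [1, 1, 1, 1, 1] . pi = 1

Solving yields:
  pi_S0 = 418/1739
  pi_S1 = 2814/19129
  pi_S2 = 5623/19129
  pi_S3 = 3383/19129
  pi_S4 = 2711/19129

Verification (pi * P):
  418/1739*1/12 + 2814/19129*1/12 + 5623/19129*5/12 + 3383/19129*1/12 + 2711/19129*1/2 = 418/1739 = pi_S0  (ok)
  418/1739*1/12 + 2814/19129*5/12 + 5623/19129*1/12 + 3383/19129*1/6 + 2711/19129*1/12 = 2814/19129 = pi_S1  (ok)
  418/1739*1/2 + 2814/19129*1/3 + 5623/19129*1/12 + 3383/19129*1/2 + 2711/19129*1/12 = 5623/19129 = pi_S2  (ok)
  418/1739*1/6 + 2814/19129*1/12 + 5623/19129*1/3 + 3383/19129*1/12 + 2711/19129*1/12 = 3383/19129 = pi_S3  (ok)
  418/1739*1/6 + 2814/19129*1/12 + 5623/19129*1/12 + 3383/19129*1/6 + 2711/19129*1/4 = 2711/19129 = pi_S4  (ok)

Answer: 418/1739 2814/19129 5623/19129 3383/19129 2711/19129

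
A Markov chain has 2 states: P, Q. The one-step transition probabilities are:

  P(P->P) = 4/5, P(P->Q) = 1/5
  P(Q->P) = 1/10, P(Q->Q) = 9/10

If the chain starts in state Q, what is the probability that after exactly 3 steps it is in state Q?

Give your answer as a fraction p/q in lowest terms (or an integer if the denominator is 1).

Answer: 781/1000

Derivation:
Computing P^3 by repeated multiplication:
P^1 =
  P: [4/5, 1/5]
  Q: [1/10, 9/10]
P^2 =
  P: [33/50, 17/50]
  Q: [17/100, 83/100]
P^3 =
  P: [281/500, 219/500]
  Q: [219/1000, 781/1000]

(P^3)[Q -> Q] = 781/1000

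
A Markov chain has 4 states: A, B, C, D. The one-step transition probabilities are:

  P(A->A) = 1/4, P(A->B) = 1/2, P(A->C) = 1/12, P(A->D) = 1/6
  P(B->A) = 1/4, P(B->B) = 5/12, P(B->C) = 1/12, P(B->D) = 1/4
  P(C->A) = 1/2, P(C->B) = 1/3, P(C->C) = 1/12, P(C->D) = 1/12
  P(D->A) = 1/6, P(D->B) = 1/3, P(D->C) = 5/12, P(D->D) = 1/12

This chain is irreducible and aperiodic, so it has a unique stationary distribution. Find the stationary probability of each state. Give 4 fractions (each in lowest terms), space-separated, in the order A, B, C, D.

The stationary distribution satisfies pi = pi * P, i.e.:
  pi_A = 1/4*pi_A + 1/4*pi_B + 1/2*pi_C + 1/6*pi_D
  pi_B = 1/2*pi_A + 5/12*pi_B + 1/3*pi_C + 1/3*pi_D
  pi_C = 1/12*pi_A + 1/12*pi_B + 1/12*pi_C + 5/12*pi_D
  pi_D = 1/6*pi_A + 1/4*pi_B + 1/12*pi_C + 1/12*pi_D
with normalization: pi_A + pi_B + pi_C + pi_D = 1.

Using the first 3 balance equations plus normalization, the linear system A*pi = b is:
  [-3/4, 1/4, 1/2, 1/6] . pi = 0
  [1/2, -7/12, 1/3, 1/3] . pi = 0
  [1/12, 1/12, -11/12, 5/12] . pi = 0
  [1, 1, 1, 1] . pi = 1

Solving yields:
  pi_A = 13/48
  pi_B = 109/264
  pi_C = 299/2112
  pi_D = 123/704

Verification (pi * P):
  13/48*1/4 + 109/264*1/4 + 299/2112*1/2 + 123/704*1/6 = 13/48 = pi_A  (ok)
  13/48*1/2 + 109/264*5/12 + 299/2112*1/3 + 123/704*1/3 = 109/264 = pi_B  (ok)
  13/48*1/12 + 109/264*1/12 + 299/2112*1/12 + 123/704*5/12 = 299/2112 = pi_C  (ok)
  13/48*1/6 + 109/264*1/4 + 299/2112*1/12 + 123/704*1/12 = 123/704 = pi_D  (ok)

Answer: 13/48 109/264 299/2112 123/704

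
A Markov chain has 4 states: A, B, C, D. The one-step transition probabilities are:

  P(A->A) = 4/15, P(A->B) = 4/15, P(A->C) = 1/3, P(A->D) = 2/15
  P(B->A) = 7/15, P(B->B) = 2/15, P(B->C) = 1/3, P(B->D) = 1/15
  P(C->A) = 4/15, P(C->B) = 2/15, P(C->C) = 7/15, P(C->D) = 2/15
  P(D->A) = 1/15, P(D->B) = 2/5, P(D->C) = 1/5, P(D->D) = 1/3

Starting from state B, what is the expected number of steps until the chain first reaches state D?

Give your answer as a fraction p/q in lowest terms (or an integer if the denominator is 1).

Let h_i = expected steps to first reach D from state i.
Boundary: h_D = 0.
First-step equations for the other states:
  h_A = 1 + 4/15*h_A + 4/15*h_B + 1/3*h_C + 2/15*h_D
  h_B = 1 + 7/15*h_A + 2/15*h_B + 1/3*h_C + 1/15*h_D
  h_C = 1 + 4/15*h_A + 2/15*h_B + 7/15*h_C + 2/15*h_D

Substituting h_D = 0 and rearranging gives the linear system (I - Q) h = 1:
  [11/15, -4/15, -1/3] . (h_A, h_B, h_C) = 1
  [-7/15, 13/15, -1/3] . (h_A, h_B, h_C) = 1
  [-4/15, -2/15, 8/15] . (h_A, h_B, h_C) = 1

Solving yields:
  h_A = 663/80
  h_B = 351/40
  h_C = 657/80

Starting state is B, so the expected hitting time is h_B = 351/40.

Answer: 351/40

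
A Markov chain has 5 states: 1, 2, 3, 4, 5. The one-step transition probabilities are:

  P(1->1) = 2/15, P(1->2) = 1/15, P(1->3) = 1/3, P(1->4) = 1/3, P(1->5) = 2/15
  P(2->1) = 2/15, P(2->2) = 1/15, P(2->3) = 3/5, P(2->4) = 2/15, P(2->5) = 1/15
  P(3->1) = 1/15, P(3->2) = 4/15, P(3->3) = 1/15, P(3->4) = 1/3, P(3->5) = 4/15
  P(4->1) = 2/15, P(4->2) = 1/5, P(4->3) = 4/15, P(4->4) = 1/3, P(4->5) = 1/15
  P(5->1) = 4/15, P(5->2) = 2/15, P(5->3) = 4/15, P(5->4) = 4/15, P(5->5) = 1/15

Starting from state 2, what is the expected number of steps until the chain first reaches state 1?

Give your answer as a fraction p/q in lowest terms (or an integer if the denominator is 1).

Answer: 13725/1784

Derivation:
Let h_i = expected steps to first reach 1 from state i.
Boundary: h_1 = 0.
First-step equations for the other states:
  h_2 = 1 + 2/15*h_1 + 1/15*h_2 + 3/5*h_3 + 2/15*h_4 + 1/15*h_5
  h_3 = 1 + 1/15*h_1 + 4/15*h_2 + 1/15*h_3 + 1/3*h_4 + 4/15*h_5
  h_4 = 1 + 2/15*h_1 + 1/5*h_2 + 4/15*h_3 + 1/3*h_4 + 1/15*h_5
  h_5 = 1 + 4/15*h_1 + 2/15*h_2 + 4/15*h_3 + 4/15*h_4 + 1/15*h_5

Substituting h_1 = 0 and rearranging gives the linear system (I - Q) h = 1:
  [14/15, -3/5, -2/15, -1/15] . (h_2, h_3, h_4, h_5) = 1
  [-4/15, 14/15, -1/3, -4/15] . (h_2, h_3, h_4, h_5) = 1
  [-1/5, -4/15, 2/3, -1/15] . (h_2, h_3, h_4, h_5) = 1
  [-2/15, -4/15, -4/15, 14/15] . (h_2, h_3, h_4, h_5) = 1

Solving yields:
  h_2 = 13725/1784
  h_3 = 63/8
  h_4 = 6795/892
  h_5 = 11769/1784

Starting state is 2, so the expected hitting time is h_2 = 13725/1784.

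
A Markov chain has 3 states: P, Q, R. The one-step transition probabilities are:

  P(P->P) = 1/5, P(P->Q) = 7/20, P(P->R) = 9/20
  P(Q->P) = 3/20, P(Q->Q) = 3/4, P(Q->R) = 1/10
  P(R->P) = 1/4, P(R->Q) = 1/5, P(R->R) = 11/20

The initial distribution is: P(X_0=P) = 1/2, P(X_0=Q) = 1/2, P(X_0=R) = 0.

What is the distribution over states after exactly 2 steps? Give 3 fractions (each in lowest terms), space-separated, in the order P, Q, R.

Answer: 149/800 423/800 57/200

Derivation:
Propagating the distribution step by step (d_{t+1} = d_t * P):
d_0 = (P=1/2, Q=1/2, R=0)
  d_1[P] = 1/2*1/5 + 1/2*3/20 + 0*1/4 = 7/40
  d_1[Q] = 1/2*7/20 + 1/2*3/4 + 0*1/5 = 11/20
  d_1[R] = 1/2*9/20 + 1/2*1/10 + 0*11/20 = 11/40
d_1 = (P=7/40, Q=11/20, R=11/40)
  d_2[P] = 7/40*1/5 + 11/20*3/20 + 11/40*1/4 = 149/800
  d_2[Q] = 7/40*7/20 + 11/20*3/4 + 11/40*1/5 = 423/800
  d_2[R] = 7/40*9/20 + 11/20*1/10 + 11/40*11/20 = 57/200
d_2 = (P=149/800, Q=423/800, R=57/200)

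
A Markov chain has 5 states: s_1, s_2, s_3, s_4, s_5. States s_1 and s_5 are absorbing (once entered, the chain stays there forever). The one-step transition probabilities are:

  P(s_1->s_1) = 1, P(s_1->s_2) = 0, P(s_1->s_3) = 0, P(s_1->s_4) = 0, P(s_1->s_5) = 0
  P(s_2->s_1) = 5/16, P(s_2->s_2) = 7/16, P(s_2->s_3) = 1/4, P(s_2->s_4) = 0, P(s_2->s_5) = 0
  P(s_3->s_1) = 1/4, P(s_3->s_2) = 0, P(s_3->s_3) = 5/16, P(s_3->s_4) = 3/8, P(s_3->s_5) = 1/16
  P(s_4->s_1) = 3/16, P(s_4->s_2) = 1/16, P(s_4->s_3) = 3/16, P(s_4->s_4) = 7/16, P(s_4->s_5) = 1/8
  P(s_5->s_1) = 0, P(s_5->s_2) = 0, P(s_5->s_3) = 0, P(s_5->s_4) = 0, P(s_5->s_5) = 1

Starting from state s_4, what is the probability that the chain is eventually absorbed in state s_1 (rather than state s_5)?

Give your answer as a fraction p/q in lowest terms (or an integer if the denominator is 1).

Answer: 476/705

Derivation:
Let a_i = P(absorbed in s_1 | start in state i).
Boundary conditions: a_s_1 = 1, a_s_5 = 0.
For each transient state i, a_i = sum_j P(i->j) * a_j:
  a_s_2 = 5/16*a_s_1 + 7/16*a_s_2 + 1/4*a_s_3 + 0*a_s_4 + 0*a_s_5
  a_s_3 = 1/4*a_s_1 + 0*a_s_2 + 5/16*a_s_3 + 3/8*a_s_4 + 1/16*a_s_5
  a_s_4 = 3/16*a_s_1 + 1/16*a_s_2 + 3/16*a_s_3 + 7/16*a_s_4 + 1/8*a_s_5

Substituting a_s_1 = 1 and a_s_5 = 0, rearrange to (I - Q) a = r where r[i] = P(i -> s_1):
  [9/16, -1/4, 0] . (a_s_2, a_s_3, a_s_4) = 5/16
  [0, 11/16, -3/8] . (a_s_2, a_s_3, a_s_4) = 1/4
  [-1/16, -3/16, 9/16] . (a_s_2, a_s_3, a_s_4) = 3/16

Solving yields:
  a_s_2 = 207/235
  a_s_3 = 172/235
  a_s_4 = 476/705

Starting state is s_4, so the absorption probability is a_s_4 = 476/705.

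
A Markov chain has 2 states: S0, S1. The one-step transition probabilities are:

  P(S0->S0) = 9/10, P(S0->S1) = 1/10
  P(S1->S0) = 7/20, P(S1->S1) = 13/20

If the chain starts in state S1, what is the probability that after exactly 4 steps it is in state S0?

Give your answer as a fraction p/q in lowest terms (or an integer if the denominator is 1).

Computing P^4 by repeated multiplication:
P^1 =
  S0: [9/10, 1/10]
  S1: [7/20, 13/20]
P^2 =
  S0: [169/200, 31/200]
  S1: [217/400, 183/400]
P^3 =
  S0: [3259/4000, 741/4000]
  S1: [5187/8000, 2813/8000]
P^4 =
  S0: [63849/80000, 16151/80000]
  S1: [113057/160000, 46943/160000]

(P^4)[S1 -> S0] = 113057/160000

Answer: 113057/160000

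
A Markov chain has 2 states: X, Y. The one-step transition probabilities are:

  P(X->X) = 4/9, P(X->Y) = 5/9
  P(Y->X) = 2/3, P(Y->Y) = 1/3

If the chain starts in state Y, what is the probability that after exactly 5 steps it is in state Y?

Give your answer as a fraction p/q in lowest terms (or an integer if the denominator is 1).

Answer: 8941/19683

Derivation:
Computing P^5 by repeated multiplication:
P^1 =
  X: [4/9, 5/9]
  Y: [2/3, 1/3]
P^2 =
  X: [46/81, 35/81]
  Y: [14/27, 13/27]
P^3 =
  X: [394/729, 335/729]
  Y: [134/243, 109/243]
P^4 =
  X: [3586/6561, 2975/6561]
  Y: [1190/2187, 997/2187]
P^5 =
  X: [32194/59049, 26855/59049]
  Y: [10742/19683, 8941/19683]

(P^5)[Y -> Y] = 8941/19683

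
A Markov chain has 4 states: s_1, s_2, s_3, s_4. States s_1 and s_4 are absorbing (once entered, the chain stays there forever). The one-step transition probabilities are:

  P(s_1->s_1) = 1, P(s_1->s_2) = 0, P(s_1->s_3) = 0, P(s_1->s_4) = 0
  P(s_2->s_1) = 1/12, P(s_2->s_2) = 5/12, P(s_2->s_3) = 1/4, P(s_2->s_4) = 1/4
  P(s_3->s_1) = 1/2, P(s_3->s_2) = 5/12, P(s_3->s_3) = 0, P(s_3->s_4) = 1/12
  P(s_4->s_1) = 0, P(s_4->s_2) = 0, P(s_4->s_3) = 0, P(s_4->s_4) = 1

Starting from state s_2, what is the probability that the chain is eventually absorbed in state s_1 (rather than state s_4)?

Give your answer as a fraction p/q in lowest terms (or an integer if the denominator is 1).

Let a_i = P(absorbed in s_1 | start in state i).
Boundary conditions: a_s_1 = 1, a_s_4 = 0.
For each transient state i, a_i = sum_j P(i->j) * a_j:
  a_s_2 = 1/12*a_s_1 + 5/12*a_s_2 + 1/4*a_s_3 + 1/4*a_s_4
  a_s_3 = 1/2*a_s_1 + 5/12*a_s_2 + 0*a_s_3 + 1/12*a_s_4

Substituting a_s_1 = 1 and a_s_4 = 0, rearrange to (I - Q) a = r where r[i] = P(i -> s_1):
  [7/12, -1/4] . (a_s_2, a_s_3) = 1/12
  [-5/12, 1] . (a_s_2, a_s_3) = 1/2

Solving yields:
  a_s_2 = 10/23
  a_s_3 = 47/69

Starting state is s_2, so the absorption probability is a_s_2 = 10/23.

Answer: 10/23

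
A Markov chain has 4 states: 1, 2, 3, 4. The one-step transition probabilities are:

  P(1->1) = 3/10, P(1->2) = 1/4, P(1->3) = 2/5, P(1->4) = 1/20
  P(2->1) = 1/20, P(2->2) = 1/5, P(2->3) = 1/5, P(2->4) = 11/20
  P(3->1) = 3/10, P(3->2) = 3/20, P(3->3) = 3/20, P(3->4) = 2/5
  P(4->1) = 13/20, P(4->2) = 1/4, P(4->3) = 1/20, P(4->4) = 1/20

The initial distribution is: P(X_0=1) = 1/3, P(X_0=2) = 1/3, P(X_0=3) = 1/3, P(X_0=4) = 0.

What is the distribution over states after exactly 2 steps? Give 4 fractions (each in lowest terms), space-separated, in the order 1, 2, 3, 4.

Propagating the distribution step by step (d_{t+1} = d_t * P):
d_0 = (1=1/3, 2=1/3, 3=1/3, 4=0)
  d_1[1] = 1/3*3/10 + 1/3*1/20 + 1/3*3/10 + 0*13/20 = 13/60
  d_1[2] = 1/3*1/4 + 1/3*1/5 + 1/3*3/20 + 0*1/4 = 1/5
  d_1[3] = 1/3*2/5 + 1/3*1/5 + 1/3*3/20 + 0*1/20 = 1/4
  d_1[4] = 1/3*1/20 + 1/3*11/20 + 1/3*2/5 + 0*1/20 = 1/3
d_1 = (1=13/60, 2=1/5, 3=1/4, 4=1/3)
  d_2[1] = 13/60*3/10 + 1/5*1/20 + 1/4*3/10 + 1/3*13/20 = 11/30
  d_2[2] = 13/60*1/4 + 1/5*1/5 + 1/4*3/20 + 1/3*1/4 = 43/200
  d_2[3] = 13/60*2/5 + 1/5*1/5 + 1/4*3/20 + 1/3*1/20 = 217/1200
  d_2[4] = 13/60*1/20 + 1/5*11/20 + 1/4*2/5 + 1/3*1/20 = 19/80
d_2 = (1=11/30, 2=43/200, 3=217/1200, 4=19/80)

Answer: 11/30 43/200 217/1200 19/80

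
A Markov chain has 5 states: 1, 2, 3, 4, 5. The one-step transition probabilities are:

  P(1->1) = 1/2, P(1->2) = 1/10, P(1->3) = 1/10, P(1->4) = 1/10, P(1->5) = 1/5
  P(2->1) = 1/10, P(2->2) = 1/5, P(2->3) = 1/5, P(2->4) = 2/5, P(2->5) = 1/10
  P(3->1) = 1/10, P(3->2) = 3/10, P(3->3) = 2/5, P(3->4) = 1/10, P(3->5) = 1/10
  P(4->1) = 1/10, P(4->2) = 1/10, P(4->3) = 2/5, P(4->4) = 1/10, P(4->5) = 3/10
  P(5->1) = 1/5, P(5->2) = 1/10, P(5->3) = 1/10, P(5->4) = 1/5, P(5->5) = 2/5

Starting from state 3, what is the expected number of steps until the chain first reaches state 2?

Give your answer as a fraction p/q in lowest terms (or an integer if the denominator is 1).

Answer: 1990/387

Derivation:
Let h_i = expected steps to first reach 2 from state i.
Boundary: h_2 = 0.
First-step equations for the other states:
  h_1 = 1 + 1/2*h_1 + 1/10*h_2 + 1/10*h_3 + 1/10*h_4 + 1/5*h_5
  h_3 = 1 + 1/10*h_1 + 3/10*h_2 + 2/5*h_3 + 1/10*h_4 + 1/10*h_5
  h_4 = 1 + 1/10*h_1 + 1/10*h_2 + 2/5*h_3 + 1/10*h_4 + 3/10*h_5
  h_5 = 1 + 1/5*h_1 + 1/10*h_2 + 1/10*h_3 + 1/5*h_4 + 2/5*h_5

Substituting h_2 = 0 and rearranging gives the linear system (I - Q) h = 1:
  [1/2, -1/10, -1/10, -1/5] . (h_1, h_3, h_4, h_5) = 1
  [-1/10, 3/5, -1/10, -1/10] . (h_1, h_3, h_4, h_5) = 1
  [-1/10, -2/5, 9/10, -3/10] . (h_1, h_3, h_4, h_5) = 1
  [-1/5, -1/10, -1/5, 3/5] . (h_1, h_3, h_4, h_5) = 1

Solving yields:
  h_1 = 2780/387
  h_3 = 1990/387
  h_4 = 2540/387
  h_5 = 2750/387

Starting state is 3, so the expected hitting time is h_3 = 1990/387.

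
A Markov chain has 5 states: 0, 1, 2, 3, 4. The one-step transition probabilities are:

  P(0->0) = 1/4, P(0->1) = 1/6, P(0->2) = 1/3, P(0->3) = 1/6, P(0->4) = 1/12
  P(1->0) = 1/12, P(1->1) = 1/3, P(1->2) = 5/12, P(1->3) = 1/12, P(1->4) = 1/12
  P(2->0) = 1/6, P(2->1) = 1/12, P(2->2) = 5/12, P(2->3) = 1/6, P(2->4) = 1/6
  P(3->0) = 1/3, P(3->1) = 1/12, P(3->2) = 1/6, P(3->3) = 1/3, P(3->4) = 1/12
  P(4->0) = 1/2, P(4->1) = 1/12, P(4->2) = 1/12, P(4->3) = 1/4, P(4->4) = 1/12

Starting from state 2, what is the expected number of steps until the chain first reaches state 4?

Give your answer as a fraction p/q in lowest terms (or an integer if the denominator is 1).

Answer: 4008/493

Derivation:
Let h_i = expected steps to first reach 4 from state i.
Boundary: h_4 = 0.
First-step equations for the other states:
  h_0 = 1 + 1/4*h_0 + 1/6*h_1 + 1/3*h_2 + 1/6*h_3 + 1/12*h_4
  h_1 = 1 + 1/12*h_0 + 1/3*h_1 + 5/12*h_2 + 1/12*h_3 + 1/12*h_4
  h_2 = 1 + 1/6*h_0 + 1/12*h_1 + 5/12*h_2 + 1/6*h_3 + 1/6*h_4
  h_3 = 1 + 1/3*h_0 + 1/12*h_1 + 1/6*h_2 + 1/3*h_3 + 1/12*h_4

Substituting h_4 = 0 and rearranging gives the linear system (I - Q) h = 1:
  [3/4, -1/6, -1/3, -1/6] . (h_0, h_1, h_2, h_3) = 1
  [-1/12, 2/3, -5/12, -1/12] . (h_0, h_1, h_2, h_3) = 1
  [-1/6, -1/12, 7/12, -1/6] . (h_0, h_1, h_2, h_3) = 1
  [-1/3, -1/12, -1/6, 2/3] . (h_0, h_1, h_2, h_3) = 1

Solving yields:
  h_0 = 4404/493
  h_1 = 4356/493
  h_2 = 4008/493
  h_3 = 264/29

Starting state is 2, so the expected hitting time is h_2 = 4008/493.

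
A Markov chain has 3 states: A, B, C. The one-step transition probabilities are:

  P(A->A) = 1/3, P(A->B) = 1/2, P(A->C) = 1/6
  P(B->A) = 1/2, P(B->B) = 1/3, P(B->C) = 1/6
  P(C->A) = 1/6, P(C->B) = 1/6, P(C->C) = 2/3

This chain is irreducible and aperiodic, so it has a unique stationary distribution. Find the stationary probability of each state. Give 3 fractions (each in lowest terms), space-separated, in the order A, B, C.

Answer: 1/3 1/3 1/3

Derivation:
The stationary distribution satisfies pi = pi * P, i.e.:
  pi_A = 1/3*pi_A + 1/2*pi_B + 1/6*pi_C
  pi_B = 1/2*pi_A + 1/3*pi_B + 1/6*pi_C
  pi_C = 1/6*pi_A + 1/6*pi_B + 2/3*pi_C
with normalization: pi_A + pi_B + pi_C = 1.

Using the first 2 balance equations plus normalization, the linear system A*pi = b is:
  [-2/3, 1/2, 1/6] . pi = 0
  [1/2, -2/3, 1/6] . pi = 0
  [1, 1, 1] . pi = 1

Solving yields:
  pi_A = 1/3
  pi_B = 1/3
  pi_C = 1/3

Verification (pi * P):
  1/3*1/3 + 1/3*1/2 + 1/3*1/6 = 1/3 = pi_A  (ok)
  1/3*1/2 + 1/3*1/3 + 1/3*1/6 = 1/3 = pi_B  (ok)
  1/3*1/6 + 1/3*1/6 + 1/3*2/3 = 1/3 = pi_C  (ok)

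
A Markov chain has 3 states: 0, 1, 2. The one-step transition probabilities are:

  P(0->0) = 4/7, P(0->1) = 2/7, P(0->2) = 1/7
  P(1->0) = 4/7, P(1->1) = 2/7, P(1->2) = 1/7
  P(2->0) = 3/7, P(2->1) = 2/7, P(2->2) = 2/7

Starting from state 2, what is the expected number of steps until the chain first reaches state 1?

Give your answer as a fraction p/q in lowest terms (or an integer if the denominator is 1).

Answer: 7/2

Derivation:
Let h_i = expected steps to first reach 1 from state i.
Boundary: h_1 = 0.
First-step equations for the other states:
  h_0 = 1 + 4/7*h_0 + 2/7*h_1 + 1/7*h_2
  h_2 = 1 + 3/7*h_0 + 2/7*h_1 + 2/7*h_2

Substituting h_1 = 0 and rearranging gives the linear system (I - Q) h = 1:
  [3/7, -1/7] . (h_0, h_2) = 1
  [-3/7, 5/7] . (h_0, h_2) = 1

Solving yields:
  h_0 = 7/2
  h_2 = 7/2

Starting state is 2, so the expected hitting time is h_2 = 7/2.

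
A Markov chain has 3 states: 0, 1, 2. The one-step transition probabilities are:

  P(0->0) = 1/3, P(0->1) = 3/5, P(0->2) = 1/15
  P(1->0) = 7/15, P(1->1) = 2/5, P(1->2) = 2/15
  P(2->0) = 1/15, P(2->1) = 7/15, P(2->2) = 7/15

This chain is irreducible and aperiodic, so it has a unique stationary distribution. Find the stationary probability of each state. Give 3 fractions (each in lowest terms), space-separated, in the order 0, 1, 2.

Answer: 29/82 79/164 27/164

Derivation:
The stationary distribution satisfies pi = pi * P, i.e.:
  pi_0 = 1/3*pi_0 + 7/15*pi_1 + 1/15*pi_2
  pi_1 = 3/5*pi_0 + 2/5*pi_1 + 7/15*pi_2
  pi_2 = 1/15*pi_0 + 2/15*pi_1 + 7/15*pi_2
with normalization: pi_0 + pi_1 + pi_2 = 1.

Using the first 2 balance equations plus normalization, the linear system A*pi = b is:
  [-2/3, 7/15, 1/15] . pi = 0
  [3/5, -3/5, 7/15] . pi = 0
  [1, 1, 1] . pi = 1

Solving yields:
  pi_0 = 29/82
  pi_1 = 79/164
  pi_2 = 27/164

Verification (pi * P):
  29/82*1/3 + 79/164*7/15 + 27/164*1/15 = 29/82 = pi_0  (ok)
  29/82*3/5 + 79/164*2/5 + 27/164*7/15 = 79/164 = pi_1  (ok)
  29/82*1/15 + 79/164*2/15 + 27/164*7/15 = 27/164 = pi_2  (ok)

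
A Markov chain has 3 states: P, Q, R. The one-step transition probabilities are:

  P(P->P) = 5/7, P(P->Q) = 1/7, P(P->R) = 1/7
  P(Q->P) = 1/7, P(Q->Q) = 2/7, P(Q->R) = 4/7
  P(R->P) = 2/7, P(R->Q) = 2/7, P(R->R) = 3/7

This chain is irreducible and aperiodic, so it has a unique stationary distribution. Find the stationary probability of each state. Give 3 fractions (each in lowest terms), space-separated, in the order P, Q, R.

Answer: 4/9 2/9 1/3

Derivation:
The stationary distribution satisfies pi = pi * P, i.e.:
  pi_P = 5/7*pi_P + 1/7*pi_Q + 2/7*pi_R
  pi_Q = 1/7*pi_P + 2/7*pi_Q + 2/7*pi_R
  pi_R = 1/7*pi_P + 4/7*pi_Q + 3/7*pi_R
with normalization: pi_P + pi_Q + pi_R = 1.

Using the first 2 balance equations plus normalization, the linear system A*pi = b is:
  [-2/7, 1/7, 2/7] . pi = 0
  [1/7, -5/7, 2/7] . pi = 0
  [1, 1, 1] . pi = 1

Solving yields:
  pi_P = 4/9
  pi_Q = 2/9
  pi_R = 1/3

Verification (pi * P):
  4/9*5/7 + 2/9*1/7 + 1/3*2/7 = 4/9 = pi_P  (ok)
  4/9*1/7 + 2/9*2/7 + 1/3*2/7 = 2/9 = pi_Q  (ok)
  4/9*1/7 + 2/9*4/7 + 1/3*3/7 = 1/3 = pi_R  (ok)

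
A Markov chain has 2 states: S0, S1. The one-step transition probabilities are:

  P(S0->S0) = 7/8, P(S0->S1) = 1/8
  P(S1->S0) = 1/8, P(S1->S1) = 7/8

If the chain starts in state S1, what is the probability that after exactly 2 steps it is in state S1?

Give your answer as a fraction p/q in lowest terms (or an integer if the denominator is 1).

Answer: 25/32

Derivation:
Computing P^2 by repeated multiplication:
P^1 =
  S0: [7/8, 1/8]
  S1: [1/8, 7/8]
P^2 =
  S0: [25/32, 7/32]
  S1: [7/32, 25/32]

(P^2)[S1 -> S1] = 25/32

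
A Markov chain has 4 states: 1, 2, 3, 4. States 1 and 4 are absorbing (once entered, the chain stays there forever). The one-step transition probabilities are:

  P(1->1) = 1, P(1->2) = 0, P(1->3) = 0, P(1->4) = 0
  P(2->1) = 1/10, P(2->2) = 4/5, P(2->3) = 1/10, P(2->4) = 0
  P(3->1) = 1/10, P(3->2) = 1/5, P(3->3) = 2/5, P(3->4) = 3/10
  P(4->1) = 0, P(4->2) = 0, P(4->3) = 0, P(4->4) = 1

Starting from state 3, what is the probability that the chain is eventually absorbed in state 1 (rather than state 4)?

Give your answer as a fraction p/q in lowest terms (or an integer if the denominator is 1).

Let a_i = P(absorbed in 1 | start in state i).
Boundary conditions: a_1 = 1, a_4 = 0.
For each transient state i, a_i = sum_j P(i->j) * a_j:
  a_2 = 1/10*a_1 + 4/5*a_2 + 1/10*a_3 + 0*a_4
  a_3 = 1/10*a_1 + 1/5*a_2 + 2/5*a_3 + 3/10*a_4

Substituting a_1 = 1 and a_4 = 0, rearrange to (I - Q) a = r where r[i] = P(i -> 1):
  [1/5, -1/10] . (a_2, a_3) = 1/10
  [-1/5, 3/5] . (a_2, a_3) = 1/10

Solving yields:
  a_2 = 7/10
  a_3 = 2/5

Starting state is 3, so the absorption probability is a_3 = 2/5.

Answer: 2/5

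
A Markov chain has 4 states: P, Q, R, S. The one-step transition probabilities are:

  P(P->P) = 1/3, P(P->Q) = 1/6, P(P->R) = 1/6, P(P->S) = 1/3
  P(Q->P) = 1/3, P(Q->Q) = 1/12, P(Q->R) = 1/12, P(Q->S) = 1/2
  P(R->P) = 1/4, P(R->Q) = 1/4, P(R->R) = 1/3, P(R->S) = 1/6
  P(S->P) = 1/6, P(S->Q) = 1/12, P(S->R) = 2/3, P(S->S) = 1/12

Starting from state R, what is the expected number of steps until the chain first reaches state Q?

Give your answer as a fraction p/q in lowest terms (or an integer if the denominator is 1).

Let h_i = expected steps to first reach Q from state i.
Boundary: h_Q = 0.
First-step equations for the other states:
  h_P = 1 + 1/3*h_P + 1/6*h_Q + 1/6*h_R + 1/3*h_S
  h_R = 1 + 1/4*h_P + 1/4*h_Q + 1/3*h_R + 1/6*h_S
  h_S = 1 + 1/6*h_P + 1/12*h_Q + 2/3*h_R + 1/12*h_S

Substituting h_Q = 0 and rearranging gives the linear system (I - Q) h = 1:
  [2/3, -1/6, -1/3] . (h_P, h_R, h_S) = 1
  [-1/4, 2/3, -1/6] . (h_P, h_R, h_S) = 1
  [-1/6, -2/3, 11/12] . (h_P, h_R, h_S) = 1

Solving yields:
  h_P = 108/19
  h_R = 290/57
  h_S = 332/57

Starting state is R, so the expected hitting time is h_R = 290/57.

Answer: 290/57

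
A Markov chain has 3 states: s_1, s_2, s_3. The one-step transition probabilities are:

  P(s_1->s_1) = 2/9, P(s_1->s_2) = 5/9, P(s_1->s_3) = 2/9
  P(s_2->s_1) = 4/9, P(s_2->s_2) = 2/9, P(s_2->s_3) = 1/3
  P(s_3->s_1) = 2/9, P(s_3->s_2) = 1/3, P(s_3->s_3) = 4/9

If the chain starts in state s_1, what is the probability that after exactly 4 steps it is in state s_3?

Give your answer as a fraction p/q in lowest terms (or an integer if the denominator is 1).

Answer: 2215/6561

Derivation:
Computing P^4 by repeated multiplication:
P^1 =
  s_1: [2/9, 5/9, 2/9]
  s_2: [4/9, 2/9, 1/3]
  s_3: [2/9, 1/3, 4/9]
P^2 =
  s_1: [28/81, 26/81, 1/3]
  s_2: [22/81, 11/27, 26/81]
  s_3: [8/27, 28/81, 29/81]
P^3 =
  s_1: [214/729, 91/243, 242/729]
  s_2: [76/243, 254/729, 247/729]
  s_3: [218/729, 263/729, 248/729]
P^4 =
  s_1: [668/2187, 2342/6561, 2215/6561]
  s_2: [1966/6561, 2389/6561, 2206/6561]
  s_3: [1984/6561, 2360/6561, 739/2187]

(P^4)[s_1 -> s_3] = 2215/6561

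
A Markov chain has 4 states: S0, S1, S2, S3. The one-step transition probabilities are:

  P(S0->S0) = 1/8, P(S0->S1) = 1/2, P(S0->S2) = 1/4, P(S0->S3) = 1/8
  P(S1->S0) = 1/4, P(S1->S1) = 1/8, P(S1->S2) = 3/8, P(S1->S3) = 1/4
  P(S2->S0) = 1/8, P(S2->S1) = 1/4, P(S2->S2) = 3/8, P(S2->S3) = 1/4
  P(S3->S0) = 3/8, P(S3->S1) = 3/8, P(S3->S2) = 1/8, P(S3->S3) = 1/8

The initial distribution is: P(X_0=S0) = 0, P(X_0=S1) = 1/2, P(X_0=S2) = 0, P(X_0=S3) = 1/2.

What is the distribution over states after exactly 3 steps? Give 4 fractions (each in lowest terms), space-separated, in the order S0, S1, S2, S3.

Answer: 217/1024 291/1024 155/512 103/512

Derivation:
Propagating the distribution step by step (d_{t+1} = d_t * P):
d_0 = (S0=0, S1=1/2, S2=0, S3=1/2)
  d_1[S0] = 0*1/8 + 1/2*1/4 + 0*1/8 + 1/2*3/8 = 5/16
  d_1[S1] = 0*1/2 + 1/2*1/8 + 0*1/4 + 1/2*3/8 = 1/4
  d_1[S2] = 0*1/4 + 1/2*3/8 + 0*3/8 + 1/2*1/8 = 1/4
  d_1[S3] = 0*1/8 + 1/2*1/4 + 0*1/4 + 1/2*1/8 = 3/16
d_1 = (S0=5/16, S1=1/4, S2=1/4, S3=3/16)
  d_2[S0] = 5/16*1/8 + 1/4*1/4 + 1/4*1/8 + 3/16*3/8 = 13/64
  d_2[S1] = 5/16*1/2 + 1/4*1/8 + 1/4*1/4 + 3/16*3/8 = 41/128
  d_2[S2] = 5/16*1/4 + 1/4*3/8 + 1/4*3/8 + 3/16*1/8 = 37/128
  d_2[S3] = 5/16*1/8 + 1/4*1/4 + 1/4*1/4 + 3/16*1/8 = 3/16
d_2 = (S0=13/64, S1=41/128, S2=37/128, S3=3/16)
  d_3[S0] = 13/64*1/8 + 41/128*1/4 + 37/128*1/8 + 3/16*3/8 = 217/1024
  d_3[S1] = 13/64*1/2 + 41/128*1/8 + 37/128*1/4 + 3/16*3/8 = 291/1024
  d_3[S2] = 13/64*1/4 + 41/128*3/8 + 37/128*3/8 + 3/16*1/8 = 155/512
  d_3[S3] = 13/64*1/8 + 41/128*1/4 + 37/128*1/4 + 3/16*1/8 = 103/512
d_3 = (S0=217/1024, S1=291/1024, S2=155/512, S3=103/512)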